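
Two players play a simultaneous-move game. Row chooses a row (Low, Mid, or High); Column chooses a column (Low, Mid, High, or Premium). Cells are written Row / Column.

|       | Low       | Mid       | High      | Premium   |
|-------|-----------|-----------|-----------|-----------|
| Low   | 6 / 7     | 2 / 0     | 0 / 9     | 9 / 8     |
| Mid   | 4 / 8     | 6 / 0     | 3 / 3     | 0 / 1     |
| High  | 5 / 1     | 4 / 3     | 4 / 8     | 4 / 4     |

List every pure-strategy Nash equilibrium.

A profile is a Nash equilibrium when each player is best-responding to the other.
Row's best responses — vs Low: Low (payoff 6); vs Mid: Mid (payoff 6); vs High: High (payoff 4); vs Premium: Low (payoff 9).
Column's best responses — vs Low: High (payoff 9); vs Mid: Low (payoff 8); vs High: High (payoff 8).
The only mutual best response is (High, High); neither player gains by switching there.

(High, High)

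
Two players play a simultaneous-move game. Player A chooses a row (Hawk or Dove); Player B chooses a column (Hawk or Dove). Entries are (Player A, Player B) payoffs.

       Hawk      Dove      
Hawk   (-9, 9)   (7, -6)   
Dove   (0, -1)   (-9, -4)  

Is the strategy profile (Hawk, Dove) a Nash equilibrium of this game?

No

Holding Player B at Dove: Player A gets 7 from Hawk, versus -9 from Dove. No profitable deviation for Player A.
Holding Player A at Hawk: Player B gets -6 from Dove but could get 9 by switching to Hawk. Player B has a profitable deviation.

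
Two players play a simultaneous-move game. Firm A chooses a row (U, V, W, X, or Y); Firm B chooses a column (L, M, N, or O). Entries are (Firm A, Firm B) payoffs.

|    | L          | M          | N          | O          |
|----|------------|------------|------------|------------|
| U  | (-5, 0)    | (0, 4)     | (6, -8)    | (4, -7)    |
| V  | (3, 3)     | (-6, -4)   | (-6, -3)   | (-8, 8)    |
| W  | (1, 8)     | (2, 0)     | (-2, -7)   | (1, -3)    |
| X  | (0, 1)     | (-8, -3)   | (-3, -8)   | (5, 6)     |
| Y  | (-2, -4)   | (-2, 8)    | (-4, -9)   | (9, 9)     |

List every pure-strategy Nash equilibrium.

(Y, O)

A profile is a Nash equilibrium when each player is best-responding to the other.
Firm A's best responses — vs L: V (payoff 3); vs M: W (payoff 2); vs N: U (payoff 6); vs O: Y (payoff 9).
Firm B's best responses — vs U: M (payoff 4); vs V: O (payoff 8); vs W: L (payoff 8); vs X: O (payoff 6); vs Y: O (payoff 9).
The only mutual best response is (Y, O); neither player gains by switching there.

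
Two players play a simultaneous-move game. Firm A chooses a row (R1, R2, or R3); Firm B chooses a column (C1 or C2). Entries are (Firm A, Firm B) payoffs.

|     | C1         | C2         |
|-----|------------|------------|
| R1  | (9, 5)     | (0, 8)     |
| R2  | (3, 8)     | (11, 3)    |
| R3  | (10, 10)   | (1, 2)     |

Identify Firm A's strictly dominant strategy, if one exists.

None

A strategy is strictly dominant if it gives Firm A a strictly higher payoff than every other strategy, against every choice by the opponent.
R1 is not dominant: against C1, R3 gives 10 > 9.
R2 is not dominant: against C1, R1 gives 9 > 3.
R3 is not dominant: against C2, R2 gives 11 > 1.
No single strategy is best against every opponent action.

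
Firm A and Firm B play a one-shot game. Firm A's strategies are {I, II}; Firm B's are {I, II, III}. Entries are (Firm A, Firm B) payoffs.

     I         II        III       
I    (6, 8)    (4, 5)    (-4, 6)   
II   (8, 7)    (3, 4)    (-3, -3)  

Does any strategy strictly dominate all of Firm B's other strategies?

I

Check whether one of Firm B's strategies beats all alternatives regardless of what the opponent does.
I strictly dominates: vs I: 8 > each of {5, 6}; vs II: 7 > each of {4, -3}.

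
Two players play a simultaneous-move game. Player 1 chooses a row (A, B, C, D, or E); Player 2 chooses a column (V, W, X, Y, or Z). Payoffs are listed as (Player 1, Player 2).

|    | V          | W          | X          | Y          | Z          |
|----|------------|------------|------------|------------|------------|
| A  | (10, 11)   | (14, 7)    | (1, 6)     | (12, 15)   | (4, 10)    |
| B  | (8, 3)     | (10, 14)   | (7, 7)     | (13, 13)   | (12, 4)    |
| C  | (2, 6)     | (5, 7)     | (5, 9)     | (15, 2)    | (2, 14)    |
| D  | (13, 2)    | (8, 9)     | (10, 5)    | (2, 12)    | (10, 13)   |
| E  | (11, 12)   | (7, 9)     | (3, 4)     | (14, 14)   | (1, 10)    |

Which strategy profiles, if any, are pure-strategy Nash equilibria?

None

A profile is a Nash equilibrium when each player is best-responding to the other.
Player 1's best responses — vs V: D (payoff 13); vs W: A (payoff 14); vs X: D (payoff 10); vs Y: C (payoff 15); vs Z: B (payoff 12).
Player 2's best responses — vs A: Y (payoff 15); vs B: W (payoff 14); vs C: Z (payoff 14); vs D: Z (payoff 13); vs E: Y (payoff 14).
No cell has both players best-responding. For instance, Player 1's best reply to V is D, but against D Player 2 prefers Z over V.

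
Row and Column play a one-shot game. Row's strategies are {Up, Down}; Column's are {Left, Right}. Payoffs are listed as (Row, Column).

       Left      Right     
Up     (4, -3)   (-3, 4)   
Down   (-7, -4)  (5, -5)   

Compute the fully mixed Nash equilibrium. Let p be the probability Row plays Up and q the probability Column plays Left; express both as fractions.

In a mixed NE each player is indifferent between their pure strategies, so the opponent's mix sets the indifference.
Column indifferent between Left and Right: p·(-3) + (1−p)·(-4) = p·4 + (1−p)·(-5) ⟹ (-4) + 1p = (-5) + 9p ⟹ p = 1/8.
Row indifferent between Up and Down: q·4 + (1−q)·(-3) = q·(-7) + (1−q)·5 ⟹ (-3) + 7q = 5 + (-12)q ⟹ q = 8/19.

p = 1/8, q = 8/19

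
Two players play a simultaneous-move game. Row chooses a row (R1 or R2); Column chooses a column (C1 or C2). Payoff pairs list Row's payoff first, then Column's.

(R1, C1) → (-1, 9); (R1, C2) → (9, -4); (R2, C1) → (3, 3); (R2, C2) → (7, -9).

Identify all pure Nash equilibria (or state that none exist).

Find each player's best response to every opponent strategy; NE are the intersections.
Row's best responses — vs C1: R2 (payoff 3); vs C2: R1 (payoff 9).
Column's best responses — vs R1: C1 (payoff 9); vs R2: C1 (payoff 3).
The only mutual best response is (R2, C1); neither player gains by switching there.

(R2, C1)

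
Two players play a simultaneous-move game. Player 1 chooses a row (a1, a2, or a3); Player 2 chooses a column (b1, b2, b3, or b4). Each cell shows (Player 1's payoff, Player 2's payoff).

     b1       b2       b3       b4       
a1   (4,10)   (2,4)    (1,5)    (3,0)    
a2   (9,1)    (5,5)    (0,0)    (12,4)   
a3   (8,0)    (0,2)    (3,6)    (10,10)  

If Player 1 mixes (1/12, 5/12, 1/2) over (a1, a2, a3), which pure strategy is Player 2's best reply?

Compute Player 2's expected payoff from each pure strategy against the given mix.
b1: (1/12)·10 + (5/12)·1 + (1/2)·0 = 5/4
b2: (1/12)·4 + (5/12)·5 + (1/2)·2 = 41/12
b3: (1/12)·5 + (5/12)·0 + (1/2)·6 = 41/12
b4: (1/12)·0 + (5/12)·4 + (1/2)·10 = 20/3
Highest expected payoff is 20/3, from b4.

b4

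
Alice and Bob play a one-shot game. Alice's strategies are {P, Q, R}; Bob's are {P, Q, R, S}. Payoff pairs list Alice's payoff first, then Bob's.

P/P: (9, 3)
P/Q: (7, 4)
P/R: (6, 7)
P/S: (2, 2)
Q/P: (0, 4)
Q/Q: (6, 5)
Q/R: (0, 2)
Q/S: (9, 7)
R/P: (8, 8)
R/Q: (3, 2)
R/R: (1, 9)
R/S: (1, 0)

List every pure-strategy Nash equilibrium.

(P, R) and (Q, S)

A profile is a Nash equilibrium when each player is best-responding to the other.
Alice's best responses — vs P: P (payoff 9); vs Q: P (payoff 7); vs R: P (payoff 6); vs S: Q (payoff 9).
Bob's best responses — vs P: R (payoff 7); vs Q: S (payoff 7); vs R: R (payoff 9).
Mutual best responses occur at (P, R) and (Q, S); at each, neither player gains by switching.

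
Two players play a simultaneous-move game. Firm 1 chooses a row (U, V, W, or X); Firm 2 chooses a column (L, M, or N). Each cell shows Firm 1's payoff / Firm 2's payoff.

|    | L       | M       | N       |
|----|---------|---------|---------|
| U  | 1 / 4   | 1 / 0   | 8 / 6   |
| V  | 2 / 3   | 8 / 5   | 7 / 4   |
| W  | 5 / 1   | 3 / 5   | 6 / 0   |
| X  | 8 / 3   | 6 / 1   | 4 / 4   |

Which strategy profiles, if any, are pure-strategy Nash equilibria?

(U, N) and (V, M)

Find each player's best response to every opponent strategy; NE are the intersections.
Firm 1's best responses — vs L: X (payoff 8); vs M: V (payoff 8); vs N: U (payoff 8).
Firm 2's best responses — vs U: N (payoff 6); vs V: M (payoff 5); vs W: M (payoff 5); vs X: N (payoff 4).
Mutual best responses occur at (U, N) and (V, M); at each, neither player gains by switching.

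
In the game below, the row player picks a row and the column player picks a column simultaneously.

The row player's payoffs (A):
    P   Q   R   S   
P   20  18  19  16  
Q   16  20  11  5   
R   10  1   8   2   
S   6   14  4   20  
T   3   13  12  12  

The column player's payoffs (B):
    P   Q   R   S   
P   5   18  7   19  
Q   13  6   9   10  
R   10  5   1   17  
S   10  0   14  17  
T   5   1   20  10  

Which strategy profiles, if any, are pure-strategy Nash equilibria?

Check mutual best responses: a cell is a NE iff neither player can gain by unilaterally deviating.
The row player's best responses — vs P: P (payoff 20); vs Q: Q (payoff 20); vs R: P (payoff 19); vs S: S (payoff 20).
The column player's best responses — vs P: S (payoff 19); vs Q: P (payoff 13); vs R: S (payoff 17); vs S: S (payoff 17); vs T: R (payoff 20).
The only mutual best response is (S, S); neither player gains by switching there.

(S, S)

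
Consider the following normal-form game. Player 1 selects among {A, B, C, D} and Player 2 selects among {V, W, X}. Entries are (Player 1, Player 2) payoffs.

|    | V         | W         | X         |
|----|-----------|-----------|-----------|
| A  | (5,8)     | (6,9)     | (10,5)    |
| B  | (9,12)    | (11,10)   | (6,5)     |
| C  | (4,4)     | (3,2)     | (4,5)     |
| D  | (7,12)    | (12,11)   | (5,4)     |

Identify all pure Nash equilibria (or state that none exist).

(B, V)

Check mutual best responses: a cell is a NE iff neither player can gain by unilaterally deviating.
Player 1's best responses — vs V: B (payoff 9); vs W: D (payoff 12); vs X: A (payoff 10).
Player 2's best responses — vs A: W (payoff 9); vs B: V (payoff 12); vs C: X (payoff 5); vs D: V (payoff 12).
The only mutual best response is (B, V); neither player gains by switching there.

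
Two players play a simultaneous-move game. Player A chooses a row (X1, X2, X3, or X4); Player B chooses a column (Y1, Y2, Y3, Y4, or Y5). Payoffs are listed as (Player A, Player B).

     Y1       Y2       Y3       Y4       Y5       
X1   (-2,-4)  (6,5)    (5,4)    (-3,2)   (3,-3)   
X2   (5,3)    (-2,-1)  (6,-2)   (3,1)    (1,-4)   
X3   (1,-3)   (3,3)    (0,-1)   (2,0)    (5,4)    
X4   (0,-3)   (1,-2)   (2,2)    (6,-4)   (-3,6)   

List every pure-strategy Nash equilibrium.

Check mutual best responses: a cell is a NE iff neither player can gain by unilaterally deviating.
Player A's best responses — vs Y1: X2 (payoff 5); vs Y2: X1 (payoff 6); vs Y3: X2 (payoff 6); vs Y4: X4 (payoff 6); vs Y5: X3 (payoff 5).
Player B's best responses — vs X1: Y2 (payoff 5); vs X2: Y1 (payoff 3); vs X3: Y5 (payoff 4); vs X4: Y5 (payoff 6).
Mutual best responses occur at (X1, Y2), (X2, Y1), and (X3, Y5); at each, neither player gains by switching.

(X1, Y2), (X2, Y1), and (X3, Y5)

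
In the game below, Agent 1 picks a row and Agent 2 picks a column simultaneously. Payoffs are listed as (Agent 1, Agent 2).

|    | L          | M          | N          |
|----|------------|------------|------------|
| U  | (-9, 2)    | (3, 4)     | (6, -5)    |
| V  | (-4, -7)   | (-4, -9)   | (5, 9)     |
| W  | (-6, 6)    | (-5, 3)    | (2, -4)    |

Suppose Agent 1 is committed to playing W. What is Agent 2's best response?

L

With Agent 1 fixed at W, Agent 2's payoffs are: L → 6, M → 3, N → -4.
The maximum is 6, achieved by L.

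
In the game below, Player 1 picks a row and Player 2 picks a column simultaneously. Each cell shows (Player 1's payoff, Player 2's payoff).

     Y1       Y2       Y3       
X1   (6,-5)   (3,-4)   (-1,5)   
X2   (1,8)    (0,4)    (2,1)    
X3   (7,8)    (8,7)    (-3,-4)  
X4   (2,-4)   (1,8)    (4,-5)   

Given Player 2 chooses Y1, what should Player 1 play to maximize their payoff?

With Player 2 fixed at Y1, Player 1's payoffs are: X1 → 6, X2 → 1, X3 → 7, X4 → 2.
The maximum is 7, achieved by X3.

X3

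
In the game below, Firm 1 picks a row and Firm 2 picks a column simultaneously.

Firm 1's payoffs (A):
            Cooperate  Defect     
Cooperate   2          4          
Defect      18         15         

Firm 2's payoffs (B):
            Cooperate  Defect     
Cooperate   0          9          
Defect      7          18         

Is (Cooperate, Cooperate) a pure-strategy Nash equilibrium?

Holding Firm 2 at Cooperate: Firm 1 gets 2 from Cooperate but could get 18 by switching to Defect. Firm 1 has a profitable deviation.

No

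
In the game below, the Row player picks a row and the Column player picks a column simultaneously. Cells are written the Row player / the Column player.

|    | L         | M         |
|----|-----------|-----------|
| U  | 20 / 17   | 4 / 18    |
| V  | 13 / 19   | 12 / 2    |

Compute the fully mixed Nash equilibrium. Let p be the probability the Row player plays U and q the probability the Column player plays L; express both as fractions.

p = 17/18, q = 8/15

Each player's mixing probability is pinned down by making the *other* player indifferent.
The Column player indifferent between L and M: p·17 + (1−p)·19 = p·18 + (1−p)·2 ⟹ 19 + (-2)p = 2 + 16p ⟹ p = 17/18.
The Row player indifferent between U and V: q·20 + (1−q)·4 = q·13 + (1−q)·12 ⟹ 4 + 16q = 12 + 1q ⟹ q = 8/15.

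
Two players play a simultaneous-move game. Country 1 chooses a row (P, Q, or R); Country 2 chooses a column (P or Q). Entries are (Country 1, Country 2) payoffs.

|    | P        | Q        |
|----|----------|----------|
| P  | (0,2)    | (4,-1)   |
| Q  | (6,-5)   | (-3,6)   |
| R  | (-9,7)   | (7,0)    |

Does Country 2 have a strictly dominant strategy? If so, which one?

Check whether one of Country 2's strategies beats all alternatives regardless of what the opponent does.
P is not dominant: against Q, Q gives 6 > -5.
Q is not dominant: against P, P gives 2 > -1.
No single strategy is best against every opponent action.

No strictly dominant strategy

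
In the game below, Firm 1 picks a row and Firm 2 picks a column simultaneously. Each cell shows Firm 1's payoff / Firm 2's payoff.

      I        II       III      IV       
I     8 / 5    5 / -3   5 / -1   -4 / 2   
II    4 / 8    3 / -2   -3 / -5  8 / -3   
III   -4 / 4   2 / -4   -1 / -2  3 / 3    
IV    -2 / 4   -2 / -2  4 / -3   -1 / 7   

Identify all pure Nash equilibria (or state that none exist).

(I, I)

Check mutual best responses: a cell is a NE iff neither player can gain by unilaterally deviating.
Firm 1's best responses — vs I: I (payoff 8); vs II: I (payoff 5); vs III: I (payoff 5); vs IV: II (payoff 8).
Firm 2's best responses — vs I: I (payoff 5); vs II: I (payoff 8); vs III: I (payoff 4); vs IV: IV (payoff 7).
The only mutual best response is (I, I); neither player gains by switching there.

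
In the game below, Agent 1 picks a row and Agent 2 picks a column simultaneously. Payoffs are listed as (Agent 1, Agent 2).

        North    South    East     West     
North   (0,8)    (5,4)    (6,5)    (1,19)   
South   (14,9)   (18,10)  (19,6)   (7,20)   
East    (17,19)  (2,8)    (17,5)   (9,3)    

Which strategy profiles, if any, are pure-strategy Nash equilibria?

(East, North)

Find each player's best response to every opponent strategy; NE are the intersections.
Agent 1's best responses — vs North: East (payoff 17); vs South: South (payoff 18); vs East: South (payoff 19); vs West: East (payoff 9).
Agent 2's best responses — vs North: West (payoff 19); vs South: West (payoff 20); vs East: North (payoff 19).
The only mutual best response is (East, North); neither player gains by switching there.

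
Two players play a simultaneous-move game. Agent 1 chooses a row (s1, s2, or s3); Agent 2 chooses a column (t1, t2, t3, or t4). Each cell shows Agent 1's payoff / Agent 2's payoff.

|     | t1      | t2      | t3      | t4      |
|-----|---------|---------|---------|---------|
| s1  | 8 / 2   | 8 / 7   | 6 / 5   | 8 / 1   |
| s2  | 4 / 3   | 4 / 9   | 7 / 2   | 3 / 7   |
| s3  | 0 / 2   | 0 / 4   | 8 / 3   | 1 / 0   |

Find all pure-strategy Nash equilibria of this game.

(s1, t2)

Check mutual best responses: a cell is a NE iff neither player can gain by unilaterally deviating.
Agent 1's best responses — vs t1: s1 (payoff 8); vs t2: s1 (payoff 8); vs t3: s3 (payoff 8); vs t4: s1 (payoff 8).
Agent 2's best responses — vs s1: t2 (payoff 7); vs s2: t2 (payoff 9); vs s3: t2 (payoff 4).
The only mutual best response is (s1, t2); neither player gains by switching there.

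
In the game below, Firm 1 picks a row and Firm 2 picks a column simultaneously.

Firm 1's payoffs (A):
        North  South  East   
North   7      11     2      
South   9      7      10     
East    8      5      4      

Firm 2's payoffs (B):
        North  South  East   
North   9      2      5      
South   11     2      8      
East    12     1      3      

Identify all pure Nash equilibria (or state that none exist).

(South, North)

A profile is a Nash equilibrium when each player is best-responding to the other.
Firm 1's best responses — vs North: South (payoff 9); vs South: North (payoff 11); vs East: South (payoff 10).
Firm 2's best responses — vs North: North (payoff 9); vs South: North (payoff 11); vs East: North (payoff 12).
The only mutual best response is (South, North); neither player gains by switching there.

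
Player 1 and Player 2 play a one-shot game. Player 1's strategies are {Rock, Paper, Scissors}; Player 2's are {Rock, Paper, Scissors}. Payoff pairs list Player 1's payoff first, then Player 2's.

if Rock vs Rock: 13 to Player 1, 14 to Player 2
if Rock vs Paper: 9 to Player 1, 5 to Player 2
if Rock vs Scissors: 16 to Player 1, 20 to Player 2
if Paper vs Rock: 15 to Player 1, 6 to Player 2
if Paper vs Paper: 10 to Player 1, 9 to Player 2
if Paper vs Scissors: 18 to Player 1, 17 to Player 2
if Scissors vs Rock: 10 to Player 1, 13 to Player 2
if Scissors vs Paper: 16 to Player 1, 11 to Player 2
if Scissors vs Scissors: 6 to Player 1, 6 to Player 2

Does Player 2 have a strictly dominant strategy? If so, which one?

No strictly dominant strategy

A strategy is strictly dominant if it gives Player 2 a strictly higher payoff than every other strategy, against every choice by the opponent.
Rock is not dominant: against Rock, Scissors gives 20 > 14.
Paper is not dominant: against Rock, Rock gives 14 > 5.
Scissors is not dominant: against Scissors, Rock gives 13 > 6.
No single strategy is best against every opponent action.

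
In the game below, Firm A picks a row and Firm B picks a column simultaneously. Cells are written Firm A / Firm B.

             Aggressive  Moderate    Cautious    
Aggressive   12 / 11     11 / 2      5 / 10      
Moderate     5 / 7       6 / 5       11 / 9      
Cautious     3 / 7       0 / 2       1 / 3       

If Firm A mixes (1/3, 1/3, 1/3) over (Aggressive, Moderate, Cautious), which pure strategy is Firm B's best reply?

Firm B's best reply maximizes expected payoff against the mix.
Aggressive: (1/3)·11 + (1/3)·7 + (1/3)·7 = 25/3
Moderate: (1/3)·2 + (1/3)·5 + (1/3)·2 = 3
Cautious: (1/3)·10 + (1/3)·9 + (1/3)·3 = 22/3
Highest expected payoff is 25/3, from Aggressive.

Aggressive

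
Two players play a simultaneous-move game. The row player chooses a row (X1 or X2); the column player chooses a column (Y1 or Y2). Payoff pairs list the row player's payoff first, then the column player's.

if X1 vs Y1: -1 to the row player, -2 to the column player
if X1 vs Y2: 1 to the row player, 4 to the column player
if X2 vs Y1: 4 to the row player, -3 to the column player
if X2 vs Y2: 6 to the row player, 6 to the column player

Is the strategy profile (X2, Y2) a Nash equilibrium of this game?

Yes

Holding the column player at Y2: the row player gets 6 from X2, versus 1 from X1. No profitable deviation for the row player.
Holding the row player at X2: the column player gets 6 from Y2, versus -3 from Y1. No profitable deviation for the column player either.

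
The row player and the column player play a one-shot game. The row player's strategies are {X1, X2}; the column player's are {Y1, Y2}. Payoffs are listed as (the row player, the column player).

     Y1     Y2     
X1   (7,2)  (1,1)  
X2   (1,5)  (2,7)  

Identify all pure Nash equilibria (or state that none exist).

(X1, Y1) and (X2, Y2)

Find each player's best response to every opponent strategy; NE are the intersections.
The row player's best responses — vs Y1: X1 (payoff 7); vs Y2: X2 (payoff 2).
The column player's best responses — vs X1: Y1 (payoff 2); vs X2: Y2 (payoff 7).
Mutual best responses occur at (X1, Y1) and (X2, Y2); at each, neither player gains by switching.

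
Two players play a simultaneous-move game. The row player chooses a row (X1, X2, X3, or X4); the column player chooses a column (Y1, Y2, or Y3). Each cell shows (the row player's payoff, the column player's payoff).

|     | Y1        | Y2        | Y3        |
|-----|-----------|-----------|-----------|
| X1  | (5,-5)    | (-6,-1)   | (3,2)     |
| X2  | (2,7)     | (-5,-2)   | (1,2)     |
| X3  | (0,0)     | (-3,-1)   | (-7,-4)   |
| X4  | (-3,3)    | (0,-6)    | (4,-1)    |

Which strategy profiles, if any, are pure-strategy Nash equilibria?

Check mutual best responses: a cell is a NE iff neither player can gain by unilaterally deviating.
The row player's best responses — vs Y1: X1 (payoff 5); vs Y2: X4 (payoff 0); vs Y3: X4 (payoff 4).
The column player's best responses — vs X1: Y3 (payoff 2); vs X2: Y1 (payoff 7); vs X3: Y1 (payoff 0); vs X4: Y1 (payoff 3).
No cell has both players best-responding. For instance, the row player's best reply to Y2 is X4, but against X4 the column player prefers Y1 over Y2.

None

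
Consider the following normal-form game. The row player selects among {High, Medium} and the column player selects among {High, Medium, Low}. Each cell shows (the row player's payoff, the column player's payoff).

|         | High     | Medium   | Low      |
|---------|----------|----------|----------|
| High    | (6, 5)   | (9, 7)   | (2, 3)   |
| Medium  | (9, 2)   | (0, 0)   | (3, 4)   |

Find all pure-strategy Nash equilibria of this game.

(High, Medium) and (Medium, Low)

Find each player's best response to every opponent strategy; NE are the intersections.
The row player's best responses — vs High: Medium (payoff 9); vs Medium: High (payoff 9); vs Low: Medium (payoff 3).
The column player's best responses — vs High: Medium (payoff 7); vs Medium: Low (payoff 4).
Mutual best responses occur at (High, Medium) and (Medium, Low); at each, neither player gains by switching.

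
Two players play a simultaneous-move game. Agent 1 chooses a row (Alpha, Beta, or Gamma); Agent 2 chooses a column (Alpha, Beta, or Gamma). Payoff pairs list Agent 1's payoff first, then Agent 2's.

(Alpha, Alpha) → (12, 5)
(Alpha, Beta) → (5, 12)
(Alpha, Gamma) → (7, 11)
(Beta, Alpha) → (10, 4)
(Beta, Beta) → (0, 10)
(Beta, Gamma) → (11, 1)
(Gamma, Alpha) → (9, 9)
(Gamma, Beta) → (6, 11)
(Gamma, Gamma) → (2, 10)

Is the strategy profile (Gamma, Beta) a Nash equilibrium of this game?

Yes

Holding Agent 2 at Beta: Agent 1 gets 6 from Gamma, versus 5 from Alpha, 0 from Beta. No profitable deviation for Agent 1.
Holding Agent 1 at Gamma: Agent 2 gets 11 from Beta, versus 9 from Alpha, 10 from Gamma. No profitable deviation for Agent 2 either.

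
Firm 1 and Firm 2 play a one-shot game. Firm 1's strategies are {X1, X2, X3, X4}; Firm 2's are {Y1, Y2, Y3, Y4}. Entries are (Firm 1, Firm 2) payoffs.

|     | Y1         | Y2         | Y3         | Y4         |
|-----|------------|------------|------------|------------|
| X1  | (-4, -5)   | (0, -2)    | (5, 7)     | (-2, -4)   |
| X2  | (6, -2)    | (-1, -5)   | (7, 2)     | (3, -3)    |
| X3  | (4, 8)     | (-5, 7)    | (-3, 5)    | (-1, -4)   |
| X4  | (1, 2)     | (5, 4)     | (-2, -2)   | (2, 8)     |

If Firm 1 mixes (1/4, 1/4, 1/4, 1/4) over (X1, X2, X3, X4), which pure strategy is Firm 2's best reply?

Compute Firm 2's expected payoff from each pure strategy against the given mix.
Y1: (1/4)·(-5) + (1/4)·(-2) + (1/4)·8 + (1/4)·2 = 3/4
Y2: (1/4)·(-2) + (1/4)·(-5) + (1/4)·7 + (1/4)·4 = 1
Y3: (1/4)·7 + (1/4)·2 + (1/4)·5 + (1/4)·(-2) = 3
Y4: (1/4)·(-4) + (1/4)·(-3) + (1/4)·(-4) + (1/4)·8 = -3/4
Highest expected payoff is 3, from Y3.

Y3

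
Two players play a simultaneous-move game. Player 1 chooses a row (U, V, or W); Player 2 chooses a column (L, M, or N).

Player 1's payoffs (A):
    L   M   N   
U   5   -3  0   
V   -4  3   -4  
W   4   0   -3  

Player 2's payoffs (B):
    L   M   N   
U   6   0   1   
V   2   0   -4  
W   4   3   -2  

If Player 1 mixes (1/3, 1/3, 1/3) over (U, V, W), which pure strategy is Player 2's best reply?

Compute Player 2's expected payoff from each pure strategy against the given mix.
L: (1/3)·6 + (1/3)·2 + (1/3)·4 = 4
M: (1/3)·0 + (1/3)·0 + (1/3)·3 = 1
N: (1/3)·1 + (1/3)·(-4) + (1/3)·(-2) = -5/3
Highest expected payoff is 4, from L.

L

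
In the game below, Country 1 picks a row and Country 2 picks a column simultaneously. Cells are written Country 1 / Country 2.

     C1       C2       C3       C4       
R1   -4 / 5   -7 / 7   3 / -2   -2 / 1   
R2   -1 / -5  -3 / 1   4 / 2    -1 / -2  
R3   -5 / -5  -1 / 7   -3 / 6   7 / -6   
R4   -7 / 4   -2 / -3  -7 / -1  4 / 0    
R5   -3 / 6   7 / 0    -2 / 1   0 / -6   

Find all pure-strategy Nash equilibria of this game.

(R2, C3)

Find each player's best response to every opponent strategy; NE are the intersections.
Country 1's best responses — vs C1: R2 (payoff -1); vs C2: R5 (payoff 7); vs C3: R2 (payoff 4); vs C4: R3 (payoff 7).
Country 2's best responses — vs R1: C2 (payoff 7); vs R2: C3 (payoff 2); vs R3: C2 (payoff 7); vs R4: C1 (payoff 4); vs R5: C1 (payoff 6).
The only mutual best response is (R2, C3); neither player gains by switching there.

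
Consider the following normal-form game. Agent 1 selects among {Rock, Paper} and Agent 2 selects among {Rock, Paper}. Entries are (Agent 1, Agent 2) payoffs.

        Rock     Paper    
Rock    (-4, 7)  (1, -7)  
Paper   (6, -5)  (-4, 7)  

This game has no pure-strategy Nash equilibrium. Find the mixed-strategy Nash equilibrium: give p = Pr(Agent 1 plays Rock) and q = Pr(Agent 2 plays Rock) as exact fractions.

p = 6/13, q = 1/3

Each player's mixing probability is pinned down by making the *other* player indifferent.
Agent 2 indifferent between Rock and Paper: p·7 + (1−p)·(-5) = p·(-7) + (1−p)·7 ⟹ (-5) + 12p = 7 + (-14)p ⟹ p = 6/13.
Agent 1 indifferent between Rock and Paper: q·(-4) + (1−q)·1 = q·6 + (1−q)·(-4) ⟹ 1 + (-5)q = (-4) + 10q ⟹ q = 1/3.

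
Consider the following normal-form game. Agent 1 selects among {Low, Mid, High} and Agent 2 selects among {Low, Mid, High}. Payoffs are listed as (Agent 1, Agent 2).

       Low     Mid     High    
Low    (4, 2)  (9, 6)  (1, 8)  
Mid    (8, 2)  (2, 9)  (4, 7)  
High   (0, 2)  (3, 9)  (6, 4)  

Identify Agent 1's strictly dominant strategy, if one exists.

A strategy is strictly dominant if it gives Agent 1 a strictly higher payoff than every other strategy, against every choice by the opponent.
Low is not dominant: against Low, Mid gives 8 > 4.
Mid is not dominant: against Mid, Low gives 9 > 2.
High is not dominant: against Low, Low gives 4 > 0.
No single strategy is best against every opponent action.

None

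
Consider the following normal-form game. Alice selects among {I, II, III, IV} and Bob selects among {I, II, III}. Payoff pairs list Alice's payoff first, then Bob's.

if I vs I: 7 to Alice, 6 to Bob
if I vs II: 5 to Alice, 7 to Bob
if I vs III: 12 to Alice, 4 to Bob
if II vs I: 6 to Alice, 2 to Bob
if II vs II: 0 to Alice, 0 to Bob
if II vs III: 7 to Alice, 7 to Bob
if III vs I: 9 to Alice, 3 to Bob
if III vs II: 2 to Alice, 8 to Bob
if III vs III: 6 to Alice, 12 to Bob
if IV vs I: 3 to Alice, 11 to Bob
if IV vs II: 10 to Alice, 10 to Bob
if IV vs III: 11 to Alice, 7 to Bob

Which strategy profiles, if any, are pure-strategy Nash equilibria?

There is no pure-strategy Nash equilibrium

Check mutual best responses: a cell is a NE iff neither player can gain by unilaterally deviating.
Alice's best responses — vs I: III (payoff 9); vs II: IV (payoff 10); vs III: I (payoff 12).
Bob's best responses — vs I: II (payoff 7); vs II: III (payoff 7); vs III: III (payoff 12); vs IV: I (payoff 11).
No cell has both players best-responding. For instance, Alice's best reply to II is IV, but against IV Bob prefers I over II.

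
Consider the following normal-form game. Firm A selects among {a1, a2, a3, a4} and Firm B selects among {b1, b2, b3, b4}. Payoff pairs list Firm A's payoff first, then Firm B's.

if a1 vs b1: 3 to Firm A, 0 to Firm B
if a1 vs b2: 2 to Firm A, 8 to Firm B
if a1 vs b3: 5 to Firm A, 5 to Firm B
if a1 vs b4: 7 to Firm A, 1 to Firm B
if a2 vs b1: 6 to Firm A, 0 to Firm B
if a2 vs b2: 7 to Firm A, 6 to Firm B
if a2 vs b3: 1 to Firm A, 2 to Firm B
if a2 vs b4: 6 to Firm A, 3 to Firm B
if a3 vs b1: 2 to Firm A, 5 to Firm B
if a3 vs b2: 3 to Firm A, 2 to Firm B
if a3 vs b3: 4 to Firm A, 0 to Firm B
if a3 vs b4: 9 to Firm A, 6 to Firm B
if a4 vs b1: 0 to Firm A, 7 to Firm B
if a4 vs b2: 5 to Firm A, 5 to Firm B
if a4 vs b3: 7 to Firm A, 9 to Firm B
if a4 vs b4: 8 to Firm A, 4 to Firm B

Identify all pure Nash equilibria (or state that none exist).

(a2, b2), (a3, b4), and (a4, b3)

A profile is a Nash equilibrium when each player is best-responding to the other.
Firm A's best responses — vs b1: a2 (payoff 6); vs b2: a2 (payoff 7); vs b3: a4 (payoff 7); vs b4: a3 (payoff 9).
Firm B's best responses — vs a1: b2 (payoff 8); vs a2: b2 (payoff 6); vs a3: b4 (payoff 6); vs a4: b3 (payoff 9).
Mutual best responses occur at (a2, b2), (a3, b4), and (a4, b3); at each, neither player gains by switching.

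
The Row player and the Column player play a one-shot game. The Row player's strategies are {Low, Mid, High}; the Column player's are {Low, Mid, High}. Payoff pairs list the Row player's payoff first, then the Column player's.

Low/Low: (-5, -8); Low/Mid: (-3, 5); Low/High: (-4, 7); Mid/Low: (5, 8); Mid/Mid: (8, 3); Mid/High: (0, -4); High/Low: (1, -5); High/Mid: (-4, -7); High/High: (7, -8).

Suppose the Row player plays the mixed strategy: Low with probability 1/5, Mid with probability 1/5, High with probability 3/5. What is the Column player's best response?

Mid

The Column player's best reply maximizes expected payoff against the mix.
Low: (1/5)·(-8) + (1/5)·8 + (3/5)·(-5) = -3
Mid: (1/5)·5 + (1/5)·3 + (3/5)·(-7) = -13/5
High: (1/5)·7 + (1/5)·(-4) + (3/5)·(-8) = -21/5
Highest expected payoff is -13/5, from Mid.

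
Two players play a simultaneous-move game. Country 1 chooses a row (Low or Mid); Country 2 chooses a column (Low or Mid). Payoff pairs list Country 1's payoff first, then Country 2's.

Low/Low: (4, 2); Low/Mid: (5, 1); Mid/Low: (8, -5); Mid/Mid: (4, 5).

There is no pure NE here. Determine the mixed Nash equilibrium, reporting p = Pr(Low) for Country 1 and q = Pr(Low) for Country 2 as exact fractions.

p = 10/11, q = 1/5

In a mixed NE each player is indifferent between their pure strategies, so the opponent's mix sets the indifference.
Country 2 indifferent between Low and Mid: p·2 + (1−p)·(-5) = p·1 + (1−p)·5 ⟹ (-5) + 7p = 5 + (-4)p ⟹ p = 10/11.
Country 1 indifferent between Low and Mid: q·4 + (1−q)·5 = q·8 + (1−q)·4 ⟹ 5 + (-1)q = 4 + 4q ⟹ q = 1/5.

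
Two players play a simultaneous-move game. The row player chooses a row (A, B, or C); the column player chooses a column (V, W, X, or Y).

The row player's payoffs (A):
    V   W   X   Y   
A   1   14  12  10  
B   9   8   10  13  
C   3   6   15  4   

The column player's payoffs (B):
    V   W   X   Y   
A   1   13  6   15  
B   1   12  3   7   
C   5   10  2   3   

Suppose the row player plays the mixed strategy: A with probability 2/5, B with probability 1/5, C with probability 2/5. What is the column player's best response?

W

The column player's best reply maximizes expected payoff against the mix.
V: (2/5)·1 + (1/5)·1 + (2/5)·5 = 13/5
W: (2/5)·13 + (1/5)·12 + (2/5)·10 = 58/5
X: (2/5)·6 + (1/5)·3 + (2/5)·2 = 19/5
Y: (2/5)·15 + (1/5)·7 + (2/5)·3 = 43/5
Highest expected payoff is 58/5, from W.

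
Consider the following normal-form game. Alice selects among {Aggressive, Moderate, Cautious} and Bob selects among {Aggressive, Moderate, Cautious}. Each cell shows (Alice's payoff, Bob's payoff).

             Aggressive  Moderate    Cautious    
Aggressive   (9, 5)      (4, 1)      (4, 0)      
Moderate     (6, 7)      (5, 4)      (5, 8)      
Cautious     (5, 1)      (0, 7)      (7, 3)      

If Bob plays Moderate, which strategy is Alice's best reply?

With Bob fixed at Moderate, Alice's payoffs are: Aggressive → 4, Moderate → 5, Cautious → 0.
The maximum is 5, achieved by Moderate.

Moderate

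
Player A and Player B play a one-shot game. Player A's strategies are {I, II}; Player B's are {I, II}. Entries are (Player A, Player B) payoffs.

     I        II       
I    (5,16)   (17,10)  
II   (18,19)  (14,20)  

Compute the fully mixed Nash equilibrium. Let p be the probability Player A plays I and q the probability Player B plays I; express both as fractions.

p = 1/7, q = 3/16

In a mixed NE each player is indifferent between their pure strategies, so the opponent's mix sets the indifference.
Player B indifferent between I and II: p·16 + (1−p)·19 = p·10 + (1−p)·20 ⟹ 19 + (-3)p = 20 + (-10)p ⟹ p = 1/7.
Player A indifferent between I and II: q·5 + (1−q)·17 = q·18 + (1−q)·14 ⟹ 17 + (-12)q = 14 + 4q ⟹ q = 3/16.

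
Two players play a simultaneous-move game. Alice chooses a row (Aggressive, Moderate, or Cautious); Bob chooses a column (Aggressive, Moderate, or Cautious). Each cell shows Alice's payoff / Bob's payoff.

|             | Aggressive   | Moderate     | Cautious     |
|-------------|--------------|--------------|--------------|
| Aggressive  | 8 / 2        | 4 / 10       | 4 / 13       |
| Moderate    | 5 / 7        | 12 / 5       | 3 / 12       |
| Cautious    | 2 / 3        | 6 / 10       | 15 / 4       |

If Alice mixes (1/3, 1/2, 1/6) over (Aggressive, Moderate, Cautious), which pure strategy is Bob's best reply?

Cautious

Bob's best reply maximizes expected payoff against the mix.
Aggressive: (1/3)·2 + (1/2)·7 + (1/6)·3 = 14/3
Moderate: (1/3)·10 + (1/2)·5 + (1/6)·10 = 15/2
Cautious: (1/3)·13 + (1/2)·12 + (1/6)·4 = 11
Highest expected payoff is 11, from Cautious.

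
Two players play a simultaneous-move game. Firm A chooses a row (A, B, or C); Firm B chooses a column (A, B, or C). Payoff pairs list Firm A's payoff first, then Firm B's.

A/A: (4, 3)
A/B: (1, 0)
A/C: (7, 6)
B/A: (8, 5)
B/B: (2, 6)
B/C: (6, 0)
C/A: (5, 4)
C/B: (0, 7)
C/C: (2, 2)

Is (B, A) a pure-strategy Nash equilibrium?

Holding Firm B at A: Firm A gets 8 from B, versus 4 from A, 5 from C. No profitable deviation for Firm A.
Holding Firm A at B: Firm B gets 5 from A but could get 6 by switching to B. Firm B has a profitable deviation.

No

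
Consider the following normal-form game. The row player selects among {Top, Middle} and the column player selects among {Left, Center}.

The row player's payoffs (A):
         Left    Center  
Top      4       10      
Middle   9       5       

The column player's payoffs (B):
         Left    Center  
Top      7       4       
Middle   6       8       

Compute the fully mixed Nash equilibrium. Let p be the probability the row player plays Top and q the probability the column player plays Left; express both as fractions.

In a mixed NE each player is indifferent between their pure strategies, so the opponent's mix sets the indifference.
The column player indifferent between Left and Center: p·7 + (1−p)·6 = p·4 + (1−p)·8 ⟹ 6 + 1p = 8 + (-4)p ⟹ p = 2/5.
The row player indifferent between Top and Middle: q·4 + (1−q)·10 = q·9 + (1−q)·5 ⟹ 10 + (-6)q = 5 + 4q ⟹ q = 1/2.

p = 2/5, q = 1/2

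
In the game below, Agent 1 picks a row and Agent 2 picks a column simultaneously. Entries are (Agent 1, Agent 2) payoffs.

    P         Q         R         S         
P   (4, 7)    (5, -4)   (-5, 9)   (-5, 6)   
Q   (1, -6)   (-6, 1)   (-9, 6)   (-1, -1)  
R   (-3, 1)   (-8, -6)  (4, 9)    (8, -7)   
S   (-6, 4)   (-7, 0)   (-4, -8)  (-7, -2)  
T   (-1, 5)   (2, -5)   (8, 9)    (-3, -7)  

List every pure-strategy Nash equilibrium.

A profile is a Nash equilibrium when each player is best-responding to the other.
Agent 1's best responses — vs P: P (payoff 4); vs Q: P (payoff 5); vs R: T (payoff 8); vs S: R (payoff 8).
Agent 2's best responses — vs P: R (payoff 9); vs Q: R (payoff 6); vs R: R (payoff 9); vs S: P (payoff 4); vs T: R (payoff 9).
The only mutual best response is (T, R); neither player gains by switching there.

(T, R)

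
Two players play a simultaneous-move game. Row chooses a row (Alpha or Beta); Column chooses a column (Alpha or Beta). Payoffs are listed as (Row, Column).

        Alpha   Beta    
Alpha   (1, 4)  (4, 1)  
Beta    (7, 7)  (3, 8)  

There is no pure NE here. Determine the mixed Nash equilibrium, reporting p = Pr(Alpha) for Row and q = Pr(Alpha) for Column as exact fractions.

Each player's mixing probability is pinned down by making the *other* player indifferent.
Column indifferent between Alpha and Beta: p·4 + (1−p)·7 = p·1 + (1−p)·8 ⟹ 7 + (-3)p = 8 + (-7)p ⟹ p = 1/4.
Row indifferent between Alpha and Beta: q·1 + (1−q)·4 = q·7 + (1−q)·3 ⟹ 4 + (-3)q = 3 + 4q ⟹ q = 1/7.

p = 1/4, q = 1/7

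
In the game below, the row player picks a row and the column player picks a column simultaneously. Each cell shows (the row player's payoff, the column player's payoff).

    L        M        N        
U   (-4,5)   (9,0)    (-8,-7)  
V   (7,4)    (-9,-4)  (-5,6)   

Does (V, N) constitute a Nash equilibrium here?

Yes

Holding the column player at N: the row player gets -5 from V, versus -8 from U. No profitable deviation for the row player.
Holding the row player at V: the column player gets 6 from N, versus 4 from L, -4 from M. No profitable deviation for the column player either.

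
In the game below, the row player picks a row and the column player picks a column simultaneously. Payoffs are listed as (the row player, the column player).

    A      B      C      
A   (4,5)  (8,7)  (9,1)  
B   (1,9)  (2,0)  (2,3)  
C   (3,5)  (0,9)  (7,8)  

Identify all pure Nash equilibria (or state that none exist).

(A, B)

Find each player's best response to every opponent strategy; NE are the intersections.
The row player's best responses — vs A: A (payoff 4); vs B: A (payoff 8); vs C: A (payoff 9).
The column player's best responses — vs A: B (payoff 7); vs B: A (payoff 9); vs C: B (payoff 9).
The only mutual best response is (A, B); neither player gains by switching there.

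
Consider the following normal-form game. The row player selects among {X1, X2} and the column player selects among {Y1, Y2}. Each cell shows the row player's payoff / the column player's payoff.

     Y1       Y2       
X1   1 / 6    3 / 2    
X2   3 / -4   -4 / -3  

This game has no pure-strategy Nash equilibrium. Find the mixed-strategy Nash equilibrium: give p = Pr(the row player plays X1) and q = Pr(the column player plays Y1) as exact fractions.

p = 1/5, q = 7/9

In a mixed NE each player is indifferent between their pure strategies, so the opponent's mix sets the indifference.
The column player indifferent between Y1 and Y2: p·6 + (1−p)·(-4) = p·2 + (1−p)·(-3) ⟹ (-4) + 10p = (-3) + 5p ⟹ p = 1/5.
The row player indifferent between X1 and X2: q·1 + (1−q)·3 = q·3 + (1−q)·(-4) ⟹ 3 + (-2)q = (-4) + 7q ⟹ q = 7/9.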